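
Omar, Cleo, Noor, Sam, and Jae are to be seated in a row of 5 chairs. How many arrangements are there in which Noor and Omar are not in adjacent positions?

There are 5! = 120 arrangements in all. If Noor and Omar are adjacent, merging them into one block gives 2·(4)! = 48 arrangements.
Complementary counting: 120 − 48 = 72.

72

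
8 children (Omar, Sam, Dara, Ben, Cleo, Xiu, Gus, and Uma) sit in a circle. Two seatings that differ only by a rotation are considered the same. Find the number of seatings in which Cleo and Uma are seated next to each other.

Treat {Cleo, Uma} as one unit (2 internal orders) and seat the resulting 7 units around the table: (6)! circular arrangements.
So 2 × (6)! = 2 × 720 = 1440.

1440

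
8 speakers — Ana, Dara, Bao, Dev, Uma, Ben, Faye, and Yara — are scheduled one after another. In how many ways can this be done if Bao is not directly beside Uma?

There are 8! = 40320 arrangements in all. If Bao and Uma are adjacent, merging them into one block gives 2·(7)! = 10080 arrangements.
Complementary counting: 40320 − 10080 = 30240.

30240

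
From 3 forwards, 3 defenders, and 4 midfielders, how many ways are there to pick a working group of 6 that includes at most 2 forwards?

Split by how many forwards are chosen (0 through 2).
Sum: C(3,0)·C(7,6) + C(3,1)·C(7,5) + C(3,2)·C(7,4) = 7 + 63 + 105 = 175.

175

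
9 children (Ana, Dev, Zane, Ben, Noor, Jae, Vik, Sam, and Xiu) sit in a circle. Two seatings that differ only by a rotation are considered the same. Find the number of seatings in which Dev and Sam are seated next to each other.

10080

Glue Dev and Sam into a block (2 internal orders). Seating 8 units around a circle gives (7)! arrangements.
So 2 × (7)! = 2 × 5040 = 10080.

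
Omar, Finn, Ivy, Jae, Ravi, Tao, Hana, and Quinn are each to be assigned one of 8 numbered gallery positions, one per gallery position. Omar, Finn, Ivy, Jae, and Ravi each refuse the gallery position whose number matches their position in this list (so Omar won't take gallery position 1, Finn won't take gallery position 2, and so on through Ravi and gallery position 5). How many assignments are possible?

21234

Let Aᵢ (for 1 ≤ i ≤ 5) be the placements that put person i in their forbidden gallery position. Any j of these fix j positions, leaving (8−j)! ways to fill the rest, and there are C(5,j) ways to pick which j.
By inclusion–exclusion, the number of valid placements is Σ_{j=0}^{5} (−1)^j C(5,j)·(8−j)!.
Computing: 40320 − 25200 + 7200 − 1200 + 120 − 6 = 21234.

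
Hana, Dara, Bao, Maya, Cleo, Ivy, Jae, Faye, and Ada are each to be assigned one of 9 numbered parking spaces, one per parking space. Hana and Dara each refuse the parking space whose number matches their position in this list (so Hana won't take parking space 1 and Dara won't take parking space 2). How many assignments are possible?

Let Aᵢ (for i ∈ {1, 2}) be the placements that put person i in their forbidden parking space. Any j of these fix j positions, leaving (9−j)! ways to fill the rest, and there are C(2,j) ways to pick which j.
By inclusion–exclusion, the number of valid placements is Σ_{j=0}^{2} (−1)^j C(2,j)·(9−j)!.
Computing: 362880 − 80640 + 5040 = 287280.

287280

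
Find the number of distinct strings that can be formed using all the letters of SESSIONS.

1680

Letter multiplicities in SESSIONS: E×1, I×1, N×1, O×1, S×4.
Dividing 8! = 40320 by 4! = 24 for the repeated letters gives 1680.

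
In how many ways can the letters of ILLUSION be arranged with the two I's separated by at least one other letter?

There are 8!/(2!·2!) = 10080 arrangements of ILLUSION in total.
If the two I's are adjacent, glue them into one block, leaving 7 items to arrange: (7)!/(2!) = 2520 ways.
Subtracting, 10080 − 2520 = 7560 arrangements keep the I's apart.

7560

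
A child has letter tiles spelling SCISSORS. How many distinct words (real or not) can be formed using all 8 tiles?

1680

SCISSORS has 8 letters with S appearing 4 times.
So there are 8! / (4!) = 1680 distinguishable arrangements.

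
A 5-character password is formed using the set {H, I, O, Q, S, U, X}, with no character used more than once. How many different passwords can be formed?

This is a permutation of 5 out of 7: P(7,5) = 7!/2!.
That product is 7 × 6 × 5 × 4 × 3 = 2520.

2520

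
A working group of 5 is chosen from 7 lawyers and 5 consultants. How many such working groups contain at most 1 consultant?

Split by how many consultants are chosen (0 through 1).
Sum: C(5,0)·C(7,5) + C(5,1)·C(7,4) = 21 + 175 = 196.

196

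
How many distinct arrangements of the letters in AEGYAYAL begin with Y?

840

Fix Y in the first position and arrange the remaining 7 letters.
Those 7 letters have A appearing 3 times, giving (7)!/(3!) = 840.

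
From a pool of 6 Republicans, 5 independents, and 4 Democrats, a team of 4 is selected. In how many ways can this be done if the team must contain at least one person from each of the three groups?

Unrestricted: C(15,4) = 1365 ways to pick any 4 of the 15.
Selections missing a whole group: no Republicans → C(9,4) = 126; no independents → C(10,4) = 210; no Democrats → C(11,4) = 330.
Add back selections omitting two groups (i.e. drawn from a single group): C(6,4) + C(5,4) + C(4,4) = 21.
By inclusion–exclusion: 1365 − 666 + 21 = 720.

720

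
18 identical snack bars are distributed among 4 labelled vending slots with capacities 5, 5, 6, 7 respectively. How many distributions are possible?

56

Without the upper bounds there are C(21,3) = 1330 ways to split 18 among 4 vending slots.
Subtract solutions that violate a single cap (substitute x_i' = x_i − (cap_i+1)): x_1 ≥ 6 gives C(15,3) = 455; x_2 ≥ 6 gives C(15,3) = 455; x_3 ≥ 7 gives C(14,3) = 364; x_4 ≥ 8 gives C(13,3) = 286. Together 1560.
Add back pairs where two caps are both exceeded: 84 + 56 + 35 + 56 + 35 + 20 = 286.
By inclusion–exclusion the count is 1330 − 1560 + 286 = 56.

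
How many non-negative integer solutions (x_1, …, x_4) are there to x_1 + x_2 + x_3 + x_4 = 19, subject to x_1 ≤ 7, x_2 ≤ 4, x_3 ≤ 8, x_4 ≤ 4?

By stars and bars, unrestricted non-negative solutions to x_1+…+x_4 = 19 number C(19+3,3) = 1540.
Subtract solutions that violate a single cap (substitute x_i' = x_i − (cap_i+1)): x_1 ≥ 8 gives C(14,3) = 364; x_2 ≥ 5 gives C(17,3) = 680; x_3 ≥ 9 gives C(13,3) = 286; x_4 ≥ 5 gives C(17,3) = 680. Together 2010.
Add back pairs where two caps are both exceeded: 84 + 10 + 84 + 56 + 220 + 56 = 510.
Subtract triples: 0 + 4 + 0 + 1 = 5.
By inclusion–exclusion the count is 1540 − 2010 + 510 − 5 = 35.

35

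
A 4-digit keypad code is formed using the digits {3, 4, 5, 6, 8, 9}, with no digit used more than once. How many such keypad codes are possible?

360

Choose and order 4 of the 6 symbols: the first digit has 6 options, the next 5, then 4, 3.
6 × 5 × 4 × 3 = 360.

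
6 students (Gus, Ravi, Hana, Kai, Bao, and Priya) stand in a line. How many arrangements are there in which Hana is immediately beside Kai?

240

Glue Hana and Kai into one block (2 internal orders), leaving 5 units to arrange in a row.
That gives 2 × 5! = 2 × 120 = 240.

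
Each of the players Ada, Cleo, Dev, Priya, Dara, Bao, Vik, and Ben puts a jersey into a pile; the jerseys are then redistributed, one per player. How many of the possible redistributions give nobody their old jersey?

Count assignments avoiding every fixed point. For any j of the 8 players fixed to their old jersey, the other 8−j can be arranged in (8−j)! ways.
By inclusion–exclusion this is Σ_{j=0}^{8} (−1)^j C(8,j)·(8−j)!.
Computing: 40320 − 40320 + 20160 − 6720 + 1680 − 336 + 56 − 8 + 1 = 14833.

14833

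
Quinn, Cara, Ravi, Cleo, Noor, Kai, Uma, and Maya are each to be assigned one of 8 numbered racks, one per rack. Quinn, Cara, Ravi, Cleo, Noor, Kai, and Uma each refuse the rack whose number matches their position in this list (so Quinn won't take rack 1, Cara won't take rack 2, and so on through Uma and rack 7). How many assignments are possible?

16687

Let Aᵢ (for 1 ≤ i ≤ 7) be the placements that put person i in their forbidden rack. Any j of these fix j positions, leaving (8−j)! ways to fill the rest, and there are C(7,j) ways to pick which j.
By inclusion–exclusion, the number of valid placements is Σ_{j=0}^{7} (−1)^j C(7,j)·(8−j)!.
Computing: 40320 − 35280 + 15120 − 4200 + 840 − 126 + 14 − 1 = 16687.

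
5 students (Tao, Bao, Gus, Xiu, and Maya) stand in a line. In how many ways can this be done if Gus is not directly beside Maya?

Of the 5! = 120 arrangements, those with Gus and Maya adjacent number 2 × 4! = 48 (treat the pair as a block with 2 internal orders).
Complementary counting: 120 − 48 = 72.

72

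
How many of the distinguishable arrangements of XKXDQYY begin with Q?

Fix Q in the first position and arrange the remaining 6 letters.
Those 6 letters have X appearing twice and Y appearing twice, giving (6)!/(2!·2!) = 180.

180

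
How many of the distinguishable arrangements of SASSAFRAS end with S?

1120

With the last slot taken by S, it remains to arrange the other 8 letters (ASSAFRAS).
Those 8 letters have A appearing 3 times and S appearing 3 times, giving (8)!/(3!·3!) = 1120.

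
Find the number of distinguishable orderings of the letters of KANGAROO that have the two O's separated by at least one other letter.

Total arrangements of KANGAROO: 8!/(2!·2!) = 10080.
Arrangements with the O's together: treat OO as one letter, giving (7)!/(2!) = 2520.
Subtracting, 10080 − 2520 = 7560 arrangements keep the O's apart.

7560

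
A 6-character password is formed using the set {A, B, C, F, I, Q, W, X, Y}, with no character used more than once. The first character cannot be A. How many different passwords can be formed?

The first character has 9−1 = 8 choices (anything except A).
The remaining 5 characters are filled from the other 8 symbols without repetition: 8 × 7 × 6 × 5 × 4 = 6720.
Total: 8 × 6720 = 53760.

53760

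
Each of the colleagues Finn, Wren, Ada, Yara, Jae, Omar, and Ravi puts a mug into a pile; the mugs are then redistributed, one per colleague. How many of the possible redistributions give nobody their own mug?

1854

Let Aᵢ be the assignments in which colleague i gets their own mug. We want the size of the complement of A₁∪…∪A_7.
By inclusion–exclusion this is Σ_{j=0}^{7} (−1)^j C(7,j)·(7−j)!.
Computing: 5040 − 5040 + 2520 − 840 + 210 − 42 + 7 − 1 = 1854.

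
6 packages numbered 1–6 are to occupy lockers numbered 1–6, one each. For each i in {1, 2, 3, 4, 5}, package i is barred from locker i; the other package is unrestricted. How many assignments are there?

309

Let Aᵢ (for 1 ≤ i ≤ 5) be the placements that put package i in its forbidden locker. Any j of these fix j positions, leaving (6−j)! ways to fill the rest, and there are C(5,j) ways to pick which j.
By inclusion–exclusion, the number of valid placements is Σ_{j=0}^{5} (−1)^j C(5,j)·(6−j)!.
Computing: 720 − 600 + 240 − 60 + 10 − 1 = 309.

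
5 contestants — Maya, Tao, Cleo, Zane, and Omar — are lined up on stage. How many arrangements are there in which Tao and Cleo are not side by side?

72

There are 5! = 120 arrangements in all. If Tao and Cleo are adjacent, merging them into one block gives 2·(4)! = 48 arrangements.
So 120 − 48 = 72 arrangements keep them apart.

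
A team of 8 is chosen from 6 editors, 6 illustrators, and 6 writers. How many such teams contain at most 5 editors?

43692

Split by how many editors are chosen (0 through 5).
Sum: C(6,0)·C(12,8) + C(6,1)·C(12,7) + C(6,2)·C(12,6) + C(6,3)·C(12,5) + C(6,4)·C(12,4) + C(6,5)·C(12,3) = 495 + 4752 + 13860 + 15840 + 7425 + 1320 = 43692.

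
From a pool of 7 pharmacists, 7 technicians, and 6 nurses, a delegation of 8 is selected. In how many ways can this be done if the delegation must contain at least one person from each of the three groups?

120393

Total 8-person selections from all 20: C(20,8) = 125970.
Selections missing a whole group: no pharmacists → C(13,8) = 1287; no technicians → C(13,8) = 1287; no nurses → C(14,8) = 3003.
Add back selections omitting two groups (i.e. drawn from a single group): C(7,8) + C(7,8) + C(6,8) = 0.
By inclusion–exclusion: 125970 − 5577 + 0 = 120393.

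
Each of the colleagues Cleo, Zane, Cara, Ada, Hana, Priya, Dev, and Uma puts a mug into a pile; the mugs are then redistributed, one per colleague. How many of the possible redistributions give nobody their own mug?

14833

This is the derangement count D_8: permutations of 8 items with no fixed point.
By inclusion–exclusion this is Σ_{j=0}^{8} (−1)^j C(8,j)·(8−j)!.
Computing: 40320 − 40320 + 20160 − 6720 + 1680 − 336 + 56 − 8 + 1 = 14833.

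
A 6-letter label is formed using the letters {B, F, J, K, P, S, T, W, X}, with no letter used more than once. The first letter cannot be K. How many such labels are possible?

The first letter has 9−1 = 8 choices (anything except K).
The remaining 5 letters are filled from the other 8 symbols without repetition: 8 × 7 × 6 × 5 × 4 = 6720.
Total: 8 × 6720 = 53760.

53760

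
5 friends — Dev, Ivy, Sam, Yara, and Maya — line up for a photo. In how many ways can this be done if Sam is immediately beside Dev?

48

Treat {Sam, Dev} as a single unit. There are 4 units to order, and the pair itself can be ordered 2 ways.
So the count is 2·(4)! = 48.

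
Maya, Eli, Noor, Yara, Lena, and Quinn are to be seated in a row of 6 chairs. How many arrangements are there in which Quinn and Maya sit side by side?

240

Glue Quinn and Maya into one block (2 internal orders), leaving 5 units to arrange in a row.
So the count is 2·(5)! = 240.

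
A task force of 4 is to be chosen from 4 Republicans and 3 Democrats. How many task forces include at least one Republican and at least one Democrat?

With no constraint there are C(7,4) = 35 possible selections.
Subtract selections that omit an entire group: no Republicans → C(3,4) = 0; no Democrats → C(4,4) = 1.
Both groups omitted at once is impossible, so 35 − 1 = 34.

34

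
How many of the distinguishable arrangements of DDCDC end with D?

Fix D in the last position and arrange the remaining 4 letters.
Those 4 letters have C appearing twice and D appearing twice, giving (4)!/(2!·2!) = 6.

6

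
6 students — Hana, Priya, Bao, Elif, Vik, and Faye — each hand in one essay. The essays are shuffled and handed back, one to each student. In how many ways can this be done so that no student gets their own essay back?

265

Let Aᵢ be the assignments in which student i gets their own essay. We want the size of the complement of A₁∪…∪A_6.
By inclusion–exclusion this is Σ_{j=0}^{6} (−1)^j C(6,j)·(6−j)!.
Computing: 720 − 720 + 360 − 120 + 30 − 6 + 1 = 265.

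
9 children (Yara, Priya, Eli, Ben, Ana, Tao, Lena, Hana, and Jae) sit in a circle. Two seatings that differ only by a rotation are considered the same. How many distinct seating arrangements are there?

Fix one person's seat to break rotational symmetry; the remaining 8 people can be arranged in (8)! = 40320 ways.

40320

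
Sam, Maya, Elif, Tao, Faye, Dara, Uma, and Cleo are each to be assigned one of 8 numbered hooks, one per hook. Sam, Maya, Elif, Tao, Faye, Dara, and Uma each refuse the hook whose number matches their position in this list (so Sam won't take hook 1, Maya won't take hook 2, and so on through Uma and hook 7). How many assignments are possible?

Let Aᵢ (for 1 ≤ i ≤ 7) be the placements that put person i in their forbidden hook. Any j of these fix j positions, leaving (8−j)! ways to fill the rest, and there are C(7,j) ways to pick which j.
By inclusion–exclusion, the number of valid placements is Σ_{j=0}^{7} (−1)^j C(7,j)·(8−j)!.
Computing: 40320 − 35280 + 15120 − 4200 + 840 − 126 + 14 − 1 = 16687.

16687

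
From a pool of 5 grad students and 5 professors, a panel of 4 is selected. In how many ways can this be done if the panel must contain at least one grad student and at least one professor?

With no constraint there are C(10,4) = 210 possible selections.
Subtract selections that omit an entire group: no grad students → C(5,4) = 5; no professors → C(5,4) = 5.
Both groups omitted at once is impossible, so 210 − 10 = 200.

200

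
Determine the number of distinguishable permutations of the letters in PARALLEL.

The 8 letters of PARALLEL have repeats: A appearing twice and L appearing 3 times.
So there are 8! / (3!·2!) = 3360 distinguishable arrangements.

3360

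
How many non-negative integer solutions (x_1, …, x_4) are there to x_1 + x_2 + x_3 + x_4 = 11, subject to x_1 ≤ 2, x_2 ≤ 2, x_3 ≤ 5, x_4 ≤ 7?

36

Ignoring the caps, the number of non-negative solutions to x_1+…+x_4 = 11 is C(14,3) = 364.
Subtract solutions that violate a single cap (substitute x_i' = x_i − (cap_i+1)): x_1 ≥ 3 gives C(11,3) = 165; x_2 ≥ 3 gives C(11,3) = 165; x_3 ≥ 6 gives C(8,3) = 56; x_4 ≥ 8 gives C(6,3) = 20. Together 406.
Add back pairs where two caps are both exceeded: 56 + 10 + 1 + 10 + 1 + 0 = 78.
By inclusion–exclusion the count is 364 − 406 + 78 = 36.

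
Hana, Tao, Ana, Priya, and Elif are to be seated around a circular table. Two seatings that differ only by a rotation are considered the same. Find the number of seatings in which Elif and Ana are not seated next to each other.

All circular seatings of 5 people number (4)! = 24.
Those with Elif next to Ana: fuse the pair into one unit and seat 4 units around a circle — 2·(3)! = 12.
Subtracting, 24 − 12 = 12.

12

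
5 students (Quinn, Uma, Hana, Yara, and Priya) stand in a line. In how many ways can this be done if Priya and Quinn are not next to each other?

72

Of the 5! = 120 arrangements, those with Priya and Quinn adjacent number 2 × 4! = 48 (treat the pair as a block with 2 internal orders).
So 120 − 48 = 72 arrangements keep them apart.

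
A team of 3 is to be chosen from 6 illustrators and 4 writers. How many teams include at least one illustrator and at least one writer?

96

With no constraint there are C(10,3) = 120 possible selections.
Selections missing a whole group: no illustrators → C(4,3) = 4; no writers → C(6,3) = 20.
Both groups omitted at once is impossible, so 120 − 24 = 96.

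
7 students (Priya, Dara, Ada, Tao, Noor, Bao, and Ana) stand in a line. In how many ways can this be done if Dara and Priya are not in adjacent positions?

3600

Of the 7! = 5040 arrangements, those with Dara and Priya adjacent number 2 × 6! = 1440 (treat the pair as a block with 2 internal orders).
Complementary counting: 5040 − 1440 = 3600.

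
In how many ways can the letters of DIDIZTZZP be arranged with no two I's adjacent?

There are 9!/(3!·2!·2!) = 15120 arrangements of DIDIZTZZP in total.
If the two I's are adjacent, glue them into one block, leaving 8 items to arrange: (8)!/(3!·2!) = 3360 ways.
Hence 15120 − 3360 = 11760.

11760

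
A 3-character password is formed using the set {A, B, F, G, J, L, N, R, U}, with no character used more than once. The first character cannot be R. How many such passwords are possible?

448

The first character has 9−1 = 8 choices (anything except R).
The remaining 2 characters are filled from the other 8 symbols without repetition: 8 × 7 = 56.
Total: 8 × 56 = 448.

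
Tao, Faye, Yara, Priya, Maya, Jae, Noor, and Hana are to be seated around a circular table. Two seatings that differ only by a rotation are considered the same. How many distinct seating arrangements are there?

Fix one person's seat to break rotational symmetry; the remaining 7 people can be arranged in (7)! = 5040 ways.

5040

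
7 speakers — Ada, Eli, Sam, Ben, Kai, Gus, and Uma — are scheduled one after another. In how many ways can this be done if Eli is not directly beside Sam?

3600

Of the 7! = 5040 arrangements, those with Eli and Sam adjacent number 2 × 6! = 1440 (treat the pair as a block with 2 internal orders).
So 5040 − 1440 = 3600 arrangements keep them apart.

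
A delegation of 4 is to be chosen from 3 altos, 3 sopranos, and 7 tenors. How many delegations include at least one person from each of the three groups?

Total 4-person selections from all 13: C(13,4) = 715.
Selections missing a whole group: no altos → C(10,4) = 210; no sopranos → C(10,4) = 210; no tenors → C(6,4) = 15.
Add back selections omitting two groups (i.e. drawn from a single group): C(3,4) + C(3,4) + C(7,4) = 35.
By inclusion–exclusion: 715 − 435 + 35 = 315.

315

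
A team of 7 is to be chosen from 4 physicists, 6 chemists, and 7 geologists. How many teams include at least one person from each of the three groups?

17283

Total 7-person selections from all 17: C(17,7) = 19448.
Selections missing a whole group: no physicists → C(13,7) = 1716; no chemists → C(11,7) = 330; no geologists → C(10,7) = 120.
Add back selections omitting two groups (i.e. drawn from a single group): C(4,7) + C(6,7) + C(7,7) = 1.
By inclusion–exclusion: 19448 − 2166 + 1 = 17283.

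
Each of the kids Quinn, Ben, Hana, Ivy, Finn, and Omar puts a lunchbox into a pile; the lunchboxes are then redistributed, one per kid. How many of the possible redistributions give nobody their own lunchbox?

265

Let Aᵢ be the assignments in which kid i gets their own lunchbox. We want the size of the complement of A₁∪…∪A_6.
By inclusion–exclusion this is Σ_{j=0}^{6} (−1)^j C(6,j)·(6−j)!.
Computing: 720 − 720 + 360 − 120 + 30 − 6 + 1 = 265.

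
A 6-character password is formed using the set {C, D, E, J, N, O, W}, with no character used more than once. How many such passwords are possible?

This is a permutation of 6 out of 7: P(7,6) = 7!/1!.
7 × 6 × 5 × 4 × 3 × 2 = 5040.

5040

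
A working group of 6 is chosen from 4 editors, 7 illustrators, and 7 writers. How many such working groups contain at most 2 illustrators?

Split by how many illustrators are chosen (0 through 2).
Sum: C(7,0)·C(11,6) + C(7,1)·C(11,5) + C(7,2)·C(11,4) = 462 + 3234 + 6930 = 10626.

10626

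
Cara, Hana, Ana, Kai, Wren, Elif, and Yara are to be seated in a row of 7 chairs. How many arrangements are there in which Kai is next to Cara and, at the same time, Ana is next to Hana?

480

Treat {Kai,Cara} as one block (2 orders) and {Ana,Hana} as another (2 orders).
That leaves 5 units to arrange: 2 × 2 × 5! = 4 × 120 = 480.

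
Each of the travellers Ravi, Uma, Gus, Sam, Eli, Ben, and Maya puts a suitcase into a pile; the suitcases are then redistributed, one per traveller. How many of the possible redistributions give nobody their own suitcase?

1854

This is the derangement count D_7: permutations of 7 items with no fixed point.
By inclusion–exclusion this is Σ_{j=0}^{7} (−1)^j C(7,j)·(7−j)!.
Computing: 5040 − 5040 + 2520 − 840 + 210 − 42 + 7 − 1 = 1854.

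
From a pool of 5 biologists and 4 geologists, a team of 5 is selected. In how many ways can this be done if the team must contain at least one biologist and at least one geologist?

125

Unrestricted: C(9,5) = 126 ways to pick any 5 of the 9.
Selections missing a whole group: no biologists → C(4,5) = 0; no geologists → C(5,5) = 1.
Both groups omitted at once is impossible, so 126 − 1 = 125.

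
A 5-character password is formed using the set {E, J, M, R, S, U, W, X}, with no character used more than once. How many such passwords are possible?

This is a permutation of 5 out of 8: P(8,5) = 8!/3!.
8 × 7 × 6 × 5 × 4 = 6720.

6720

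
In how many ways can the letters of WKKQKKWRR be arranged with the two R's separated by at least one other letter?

2940

Total arrangements of WKKQKKWRR: 9!/(4!·2!·2!) = 3780.
If the two R's are adjacent, glue them into one block, leaving 8 items to arrange: (8)!/(4!·2!) = 840 ways.
Subtracting, 3780 − 840 = 2940 arrangements keep the R's apart.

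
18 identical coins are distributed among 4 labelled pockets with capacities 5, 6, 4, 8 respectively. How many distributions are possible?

By stars and bars, unrestricted non-negative solutions to x_1+…+x_4 = 18 number C(18+3,3) = 1330.
Subtract solutions that violate a single cap (substitute x_i' = x_i − (cap_i+1)): x_1 ≥ 6 gives C(15,3) = 455; x_2 ≥ 7 gives C(14,3) = 364; x_3 ≥ 5 gives C(16,3) = 560; x_4 ≥ 9 gives C(12,3) = 220. Together 1599.
Add back pairs where two caps are both exceeded: 56 + 120 + 20 + 84 + 10 + 35 = 325.
Subtract triples: 1 + 0 + 0 + 0 = 1.
By inclusion–exclusion the count is 1330 − 1599 + 325 − 1 = 55.

55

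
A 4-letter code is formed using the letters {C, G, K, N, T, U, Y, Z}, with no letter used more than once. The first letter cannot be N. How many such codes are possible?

The first letter has 8−1 = 7 choices (anything except N).
The remaining 3 letters are filled from the other 7 symbols without repetition: 7 × 6 × 5 = 210.
Total: 7 × 210 = 1470.

1470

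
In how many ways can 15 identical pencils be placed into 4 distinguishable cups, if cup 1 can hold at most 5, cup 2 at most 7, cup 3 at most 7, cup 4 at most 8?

By stars and bars, unrestricted non-negative solutions to x_1+…+x_4 = 15 number C(15+3,3) = 816.
Subtract solutions that violate a single cap (substitute x_i' = x_i − (cap_i+1)): x_1 ≥ 6 gives C(12,3) = 220; x_2 ≥ 8 gives C(10,3) = 120; x_3 ≥ 8 gives C(10,3) = 120; x_4 ≥ 9 gives C(9,3) = 84. Together 544.
Add back pairs where two caps are both exceeded: 4 + 4 + 1 + 0 + 0 + 0 = 9.
By inclusion–exclusion the count is 816 − 544 + 9 = 281.

281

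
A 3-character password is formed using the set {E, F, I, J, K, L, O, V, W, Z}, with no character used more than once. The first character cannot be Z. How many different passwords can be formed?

648

The first character has 10−1 = 9 choices (anything except Z).
The remaining 2 characters are filled from the other 9 symbols without repetition: 9 × 8 = 72.
Total: 9 × 72 = 648.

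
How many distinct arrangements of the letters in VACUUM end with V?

60

With the last slot taken by V, it remains to arrange the other 5 letters (ACUUM).
Those 5 letters have U appearing twice, giving (5)!/(2!) = 60.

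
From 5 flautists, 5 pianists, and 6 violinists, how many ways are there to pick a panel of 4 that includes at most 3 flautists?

Split by how many flautists are chosen (0 through 3).
Sum: C(5,0)·C(11,4) + C(5,1)·C(11,3) + C(5,2)·C(11,2) + C(5,3)·C(11,1) = 330 + 825 + 550 + 110 = 1815.

1815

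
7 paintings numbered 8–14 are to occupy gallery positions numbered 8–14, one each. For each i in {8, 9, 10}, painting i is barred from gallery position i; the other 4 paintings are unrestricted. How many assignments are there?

Let Aᵢ (for i ∈ {8, 9, 10}) be the placements that put painting i in its forbidden gallery position. Any j of these fix j positions, leaving (7−j)! ways to fill the rest, and there are C(3,j) ways to pick which j.
By inclusion–exclusion, the number of valid placements is Σ_{j=0}^{3} (−1)^j C(3,j)·(7−j)!.
Computing: 5040 − 2160 + 360 − 24 = 3216.

3216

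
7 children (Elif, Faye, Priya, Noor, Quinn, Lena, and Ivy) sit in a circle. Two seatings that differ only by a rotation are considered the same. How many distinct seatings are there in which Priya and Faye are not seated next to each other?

480

Without the restriction there are (6)! = 720 seatings.
Those with Priya next to Faye: fuse the pair into one unit and seat 6 units around a circle — 2·(5)! = 240.
Subtracting, 720 − 240 = 480.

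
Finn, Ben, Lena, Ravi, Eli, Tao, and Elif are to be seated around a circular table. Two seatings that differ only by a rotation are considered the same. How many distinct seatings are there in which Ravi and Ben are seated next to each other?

240

Treat {Ravi, Ben} as one unit (2 internal orders) and seat the resulting 6 units around the table: (5)! circular arrangements.
So 2 × (5)! = 2 × 120 = 240.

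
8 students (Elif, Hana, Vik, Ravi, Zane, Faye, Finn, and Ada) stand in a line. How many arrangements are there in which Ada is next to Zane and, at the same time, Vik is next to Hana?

2880

Treat {Ada,Zane} as one block (2 orders) and {Vik,Hana} as another (2 orders).
That leaves 6 units to arrange: 2 × 2 × 6! = 4 × 720 = 2880.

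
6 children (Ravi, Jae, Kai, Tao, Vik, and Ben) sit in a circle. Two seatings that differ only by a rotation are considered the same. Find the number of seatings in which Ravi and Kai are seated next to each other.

48

Treat {Ravi, Kai} as one unit (2 internal orders) and seat the resulting 5 units around the table: (4)! circular arrangements.
So 2 × (4)! = 2 × 24 = 48.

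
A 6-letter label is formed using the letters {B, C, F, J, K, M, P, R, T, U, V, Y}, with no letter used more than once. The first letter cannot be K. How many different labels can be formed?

The first letter has 12−1 = 11 choices (anything except K).
The remaining 5 letters are filled from the other 11 symbols without repetition: 11 × 10 × 9 × 8 × 7 = 55440.
Total: 11 × 55440 = 609840.

609840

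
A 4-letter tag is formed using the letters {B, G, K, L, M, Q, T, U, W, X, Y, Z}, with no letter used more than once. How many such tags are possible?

Choose and order 4 of the 12 symbols: the first letter has 12 options, the next 11, then 10, 9.
12 × 11 × 10 × 9 = 11880.

11880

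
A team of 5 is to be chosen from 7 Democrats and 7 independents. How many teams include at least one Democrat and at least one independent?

1960

Total 5-person selections from all 14: C(14,5) = 2002.
Subtract selections that omit an entire group: no Democrats → C(7,5) = 21; no independents → C(7,5) = 21.
Both groups omitted at once is impossible, so 2002 − 42 = 1960.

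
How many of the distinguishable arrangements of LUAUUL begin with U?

Fix U in the first position and arrange the remaining 5 letters.
Those 5 letters have L appearing twice and U appearing twice, giving (5)!/(2!·2!) = 30.

30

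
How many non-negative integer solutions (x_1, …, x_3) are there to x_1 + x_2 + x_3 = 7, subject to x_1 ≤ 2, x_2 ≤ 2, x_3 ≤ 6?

8

Without the upper bounds there are C(9,2) = 36 ways to split 7 among 3 variables.
Subtract solutions that violate a single cap (substitute x_i' = x_i − (cap_i+1)): x_1 ≥ 3 gives C(6,2) = 15; x_2 ≥ 3 gives C(6,2) = 15; x_3 ≥ 7 gives C(2,2) = 1. Together 31.
Add back pairs where two caps are both exceeded: 3 + 0 + 0 = 3.
By inclusion–exclusion the count is 36 − 31 + 3 = 8.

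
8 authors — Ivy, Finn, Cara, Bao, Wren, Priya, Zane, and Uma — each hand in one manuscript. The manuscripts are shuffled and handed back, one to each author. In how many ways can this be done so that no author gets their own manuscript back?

14833

Let Aᵢ be the assignments in which author i gets their own manuscript. We want the size of the complement of A₁∪…∪A_8.
By inclusion–exclusion this is Σ_{j=0}^{8} (−1)^j C(8,j)·(8−j)!.
Computing: 40320 − 40320 + 20160 − 6720 + 1680 − 336 + 56 − 8 + 1 = 14833.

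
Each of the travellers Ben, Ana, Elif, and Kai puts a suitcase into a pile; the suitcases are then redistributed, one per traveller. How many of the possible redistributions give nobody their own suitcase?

9

Count assignments avoiding every fixed point. For any j of the 4 travellers fixed to their own suitcase, the other 4−j can be arranged in (4−j)! ways.
By inclusion–exclusion this is Σ_{j=0}^{4} (−1)^j C(4,j)·(4−j)!.
Computing: 24 − 24 + 12 − 4 + 1 = 9.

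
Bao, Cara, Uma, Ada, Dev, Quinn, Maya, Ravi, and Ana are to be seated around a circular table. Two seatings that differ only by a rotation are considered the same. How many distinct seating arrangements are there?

40320

Fix one person's seat to break rotational symmetry; the remaining 8 people can be arranged in (8)! = 40320 ways.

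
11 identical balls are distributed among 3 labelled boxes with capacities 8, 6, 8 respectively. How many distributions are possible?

51

By stars and bars, unrestricted non-negative solutions to x_1+…+x_3 = 11 number C(11+2,2) = 78.
Subtract solutions that violate a single cap (substitute x_i' = x_i − (cap_i+1)): x_1 ≥ 9 gives C(4,2) = 6; x_2 ≥ 7 gives C(6,2) = 15; x_3 ≥ 9 gives C(4,2) = 6. Together 27.
No two caps can be exceeded simultaneously, so the pair terms are all 0.
By inclusion–exclusion the count is 78 − 27 + 0 = 51.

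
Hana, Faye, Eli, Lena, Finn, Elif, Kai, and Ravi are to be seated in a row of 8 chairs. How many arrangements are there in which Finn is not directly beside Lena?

30240

There are 8! = 40320 arrangements in all. If Finn and Lena are adjacent, merging them into one block gives 2·(7)! = 10080 arrangements.
So 40320 − 10080 = 30240 arrangements keep them apart.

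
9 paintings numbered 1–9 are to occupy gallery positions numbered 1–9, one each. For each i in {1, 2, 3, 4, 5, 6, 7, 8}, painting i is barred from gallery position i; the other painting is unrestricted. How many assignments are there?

Let Aᵢ (for 1 ≤ i ≤ 8) be the placements that put painting i in its forbidden gallery position. Any j of these fix j positions, leaving (9−j)! ways to fill the rest, and there are C(8,j) ways to pick which j.
By inclusion–exclusion, the number of valid placements is Σ_{j=0}^{8} (−1)^j C(8,j)·(9−j)!.
Computing: 362880 − 322560 + 141120 − 40320 + 8400 − 1344 + 168 − 16 + 1 = 148329.

148329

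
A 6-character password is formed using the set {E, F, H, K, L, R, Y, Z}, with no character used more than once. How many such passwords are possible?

20160

With no repetition, fill the 6 characters in order: 8 choices, then 7, down to 3.
8 × 7 × 6 × 5 × 4 × 3 = 20160.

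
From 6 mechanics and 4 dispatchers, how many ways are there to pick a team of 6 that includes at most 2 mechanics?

Split by how many mechanics are chosen (0 through 2).
Sum: C(6,0)·C(4,6) + C(6,1)·C(4,5) + C(6,2)·C(4,4) = 0 + 0 + 15 = 15.

15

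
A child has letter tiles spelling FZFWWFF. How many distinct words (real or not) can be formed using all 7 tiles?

The 7 letters of FZFWWFF have repeats: F appearing 4 times and W appearing twice.
Dividing 7! = 5040 by 4!·2! = 48 for the repeated letters gives 105.

105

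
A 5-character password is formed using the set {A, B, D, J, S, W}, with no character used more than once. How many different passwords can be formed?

720

With no repetition, fill the 5 characters in order: 6 choices, then 5, down to 2.
6 × 5 × 4 × 3 × 2 = 720.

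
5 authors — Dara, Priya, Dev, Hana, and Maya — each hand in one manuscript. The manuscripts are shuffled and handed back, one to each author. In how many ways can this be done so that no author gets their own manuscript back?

This is the derangement count D_5: permutations of 5 items with no fixed point.
By inclusion–exclusion this is Σ_{j=0}^{5} (−1)^j C(5,j)·(5−j)!.
Computing: 120 − 120 + 60 − 20 + 5 − 1 = 44.

44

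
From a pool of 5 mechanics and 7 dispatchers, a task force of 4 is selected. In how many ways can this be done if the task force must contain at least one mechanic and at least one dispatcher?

455

Unrestricted: C(12,4) = 495 ways to pick any 4 of the 12.
Selections missing a whole group: no mechanics → C(7,4) = 35; no dispatchers → C(5,4) = 5.
Both groups omitted at once is impossible, so 495 − 40 = 455.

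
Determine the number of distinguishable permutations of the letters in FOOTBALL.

FOOTBALL has 8 letters with L appearing twice and O appearing twice.
The number of distinct arrangements is 8!/(2!·2!) = 40320/4 = 10080.

10080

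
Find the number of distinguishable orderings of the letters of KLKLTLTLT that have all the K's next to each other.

280

Treat the 2 copies of K as a single block. The multiset to arrange is then {KK, L, L, L, L, T, T, T}, 8 items in all.
That gives (8)!/(4!·3!) = 280 arrangements.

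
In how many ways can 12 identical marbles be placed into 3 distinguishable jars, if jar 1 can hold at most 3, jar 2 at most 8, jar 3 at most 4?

Without the upper bounds there are C(14,2) = 91 ways to split 12 among 3 jars.
Subtract solutions that violate a single cap (substitute x_i' = x_i − (cap_i+1)): x_1 ≥ 4 gives C(10,2) = 45; x_2 ≥ 9 gives C(5,2) = 10; x_3 ≥ 5 gives C(9,2) = 36. Together 91.
Add back pairs where two caps are both exceeded: 0 + 10 + 0 = 10.
By inclusion–exclusion the count is 91 − 91 + 10 = 10.

10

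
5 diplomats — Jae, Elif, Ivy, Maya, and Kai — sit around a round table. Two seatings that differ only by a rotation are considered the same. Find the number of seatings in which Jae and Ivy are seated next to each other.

12

Glue Jae and Ivy into a block (2 internal orders). Seating 4 units around a circle gives (3)! arrangements.
So 2 × (3)! = 2 × 6 = 12.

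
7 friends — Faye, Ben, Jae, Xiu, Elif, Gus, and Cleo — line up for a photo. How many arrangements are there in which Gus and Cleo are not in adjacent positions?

There are 7! = 5040 arrangements in all. If Gus and Cleo are adjacent, merging them into one block gives 2·(6)! = 1440 arrangements.
Complementary counting: 5040 − 1440 = 3600.

3600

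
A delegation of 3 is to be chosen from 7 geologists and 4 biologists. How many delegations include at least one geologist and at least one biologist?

126

Total 3-person selections from all 11: C(11,3) = 165.
Subtract selections that omit an entire group: no geologists → C(4,3) = 4; no biologists → C(7,3) = 35.
Both groups omitted at once is impossible, so 165 − 39 = 126.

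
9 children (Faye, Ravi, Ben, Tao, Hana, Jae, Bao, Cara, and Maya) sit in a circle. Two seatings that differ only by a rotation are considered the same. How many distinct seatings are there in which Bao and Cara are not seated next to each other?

All circular seatings of 9 people number (8)! = 40320.
Those with Bao next to Cara: fuse the pair into one unit and seat 8 units around a circle — 2·(7)! = 10080.
Subtracting, 40320 − 10080 = 30240.

30240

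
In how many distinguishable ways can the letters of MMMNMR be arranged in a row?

30

MMMNMR has 6 letters with M appearing 4 times.
Dividing 6! = 720 by 4! = 24 for the repeated letters gives 30.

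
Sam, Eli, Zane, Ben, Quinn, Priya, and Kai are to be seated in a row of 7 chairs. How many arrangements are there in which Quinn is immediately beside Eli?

1440

Glue Quinn and Eli into one block (2 internal orders), leaving 6 units to arrange in a row.
So the count is 2·(6)! = 1440.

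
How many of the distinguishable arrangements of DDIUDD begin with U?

5

Fix U in the first position and arrange the remaining 5 letters.
Those 5 letters have D appearing 4 times, giving (5)!/(4!) = 5.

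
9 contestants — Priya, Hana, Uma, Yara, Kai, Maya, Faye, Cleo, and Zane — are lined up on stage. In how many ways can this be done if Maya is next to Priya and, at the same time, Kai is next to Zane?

Treat {Maya,Priya} as one block (2 orders) and {Kai,Zane} as another (2 orders).
That leaves 7 units to arrange: 2 × 2 × 7! = 4 × 5040 = 20160.

20160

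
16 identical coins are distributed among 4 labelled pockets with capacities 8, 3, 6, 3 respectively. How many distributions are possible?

Without the upper bounds there are C(19,3) = 969 ways to split 16 among 4 pockets.
Subtract solutions that violate a single cap (substitute x_i' = x_i − (cap_i+1)): x_1 ≥ 9 gives C(10,3) = 120; x_2 ≥ 4 gives C(15,3) = 455; x_3 ≥ 7 gives C(12,3) = 220; x_4 ≥ 4 gives C(15,3) = 455. Together 1250.
Add back pairs where two caps are both exceeded: 20 + 1 + 20 + 56 + 165 + 56 = 318.
Subtract triples: 0 + 0 + 0 + 4 = 4.
By inclusion–exclusion the count is 969 − 1250 + 318 − 4 = 33.

33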